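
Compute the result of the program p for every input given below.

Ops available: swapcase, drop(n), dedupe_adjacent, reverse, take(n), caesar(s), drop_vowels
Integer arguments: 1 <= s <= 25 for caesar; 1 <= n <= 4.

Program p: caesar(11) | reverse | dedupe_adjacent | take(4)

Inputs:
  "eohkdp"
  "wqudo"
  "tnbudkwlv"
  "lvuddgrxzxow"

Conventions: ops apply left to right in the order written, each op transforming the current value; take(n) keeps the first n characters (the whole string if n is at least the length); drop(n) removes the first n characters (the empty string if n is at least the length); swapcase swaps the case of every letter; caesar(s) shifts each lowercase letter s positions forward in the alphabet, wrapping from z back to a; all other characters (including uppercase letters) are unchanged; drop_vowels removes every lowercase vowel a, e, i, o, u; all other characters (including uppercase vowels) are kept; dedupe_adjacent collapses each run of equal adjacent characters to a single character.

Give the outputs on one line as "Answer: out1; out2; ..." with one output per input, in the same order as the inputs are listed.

"aovs"; "zofb"; "gwhv"; "hzik"

Execution, op by op:
  "eohkdp" -> "pzsvoa" -> "aovszp" -> "aovszp" -> "aovs"
  "wqudo" -> "hbfoz" -> "zofbh" -> "zofbh" -> "zofb"
  "tnbudkwlv" -> "eymfovhwg" -> "gwhvofmye" -> "gwhvofmye" -> "gwhv"
  "lvuddgrxzxow" -> "wgfoorcikizh" -> "hzikicroofgw" -> "hzikicrofgw" -> "hzik"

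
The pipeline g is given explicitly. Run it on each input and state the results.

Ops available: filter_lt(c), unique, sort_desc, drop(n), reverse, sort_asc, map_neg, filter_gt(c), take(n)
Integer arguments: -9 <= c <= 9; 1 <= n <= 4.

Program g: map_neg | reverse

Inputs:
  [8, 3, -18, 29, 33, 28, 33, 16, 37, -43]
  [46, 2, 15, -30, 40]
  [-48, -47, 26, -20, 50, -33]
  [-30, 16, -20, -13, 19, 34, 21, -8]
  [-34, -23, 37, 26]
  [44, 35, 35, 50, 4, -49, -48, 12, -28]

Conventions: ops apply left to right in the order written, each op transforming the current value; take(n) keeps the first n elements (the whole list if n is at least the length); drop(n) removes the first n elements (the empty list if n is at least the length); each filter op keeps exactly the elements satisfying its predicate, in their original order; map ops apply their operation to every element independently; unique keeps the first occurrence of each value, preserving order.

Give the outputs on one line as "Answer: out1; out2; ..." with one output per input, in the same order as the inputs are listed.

[43, -37, -16, -33, -28, -33, -29, 18, -3, -8]; [-40, 30, -15, -2, -46]; [33, -50, 20, -26, 47, 48]; [8, -21, -34, -19, 13, 20, -16, 30]; [-26, -37, 23, 34]; [28, -12, 48, 49, -4, -50, -35, -35, -44]

Execution, op by op:
  [8, 3, -18, 29, 33, 28, 33, 16, 37, -43] -> [-8, -3, 18, -29, -33, -28, -33, -16, -37, 43] -> [43, -37, -16, -33, -28, -33, -29, 18, -3, -8]
  [46, 2, 15, -30, 40] -> [-46, -2, -15, 30, -40] -> [-40, 30, -15, -2, -46]
  [-48, -47, 26, -20, 50, -33] -> [48, 47, -26, 20, -50, 33] -> [33, -50, 20, -26, 47, 48]
  [-30, 16, -20, -13, 19, 34, 21, -8] -> [30, -16, 20, 13, -19, -34, -21, 8] -> [8, -21, -34, -19, 13, 20, -16, 30]
  [-34, -23, 37, 26] -> [34, 23, -37, -26] -> [-26, -37, 23, 34]
  [44, 35, 35, 50, 4, -49, -48, 12, -28] -> [-44, -35, -35, -50, -4, 49, 48, -12, 28] -> [28, -12, 48, 49, -4, -50, -35, -35, -44]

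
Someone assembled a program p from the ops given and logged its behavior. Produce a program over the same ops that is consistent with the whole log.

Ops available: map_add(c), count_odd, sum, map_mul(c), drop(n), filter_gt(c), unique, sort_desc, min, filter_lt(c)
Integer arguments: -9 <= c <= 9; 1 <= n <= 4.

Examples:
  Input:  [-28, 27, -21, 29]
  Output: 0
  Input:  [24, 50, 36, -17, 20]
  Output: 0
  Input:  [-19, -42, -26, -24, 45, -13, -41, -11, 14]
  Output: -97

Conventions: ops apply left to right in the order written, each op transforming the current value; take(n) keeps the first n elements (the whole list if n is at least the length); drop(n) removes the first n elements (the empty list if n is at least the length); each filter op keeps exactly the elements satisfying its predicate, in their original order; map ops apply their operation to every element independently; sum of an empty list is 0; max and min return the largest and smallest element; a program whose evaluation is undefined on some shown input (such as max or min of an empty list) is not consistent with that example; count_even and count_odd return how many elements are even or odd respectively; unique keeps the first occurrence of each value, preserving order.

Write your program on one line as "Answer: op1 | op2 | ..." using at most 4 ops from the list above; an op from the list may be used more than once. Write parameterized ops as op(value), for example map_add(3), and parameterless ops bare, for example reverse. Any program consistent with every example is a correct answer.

filter_lt(-6) | drop(3) | map_add(-2) | sum

Check, running the answer program on each example:
  [-28, 27, -21, 29] -> [-28, -21] -> [] -> [] -> 0
  [24, 50, 36, -17, 20] -> [-17] -> [] -> [] -> 0
  [-19, -42, -26, -24, 45, -13, -41, -11, 14] -> [-19, -42, -26, -24, -13, -41, -11] -> [-24, -13, -41, -11] -> [-26, -15, -43, -13] -> -97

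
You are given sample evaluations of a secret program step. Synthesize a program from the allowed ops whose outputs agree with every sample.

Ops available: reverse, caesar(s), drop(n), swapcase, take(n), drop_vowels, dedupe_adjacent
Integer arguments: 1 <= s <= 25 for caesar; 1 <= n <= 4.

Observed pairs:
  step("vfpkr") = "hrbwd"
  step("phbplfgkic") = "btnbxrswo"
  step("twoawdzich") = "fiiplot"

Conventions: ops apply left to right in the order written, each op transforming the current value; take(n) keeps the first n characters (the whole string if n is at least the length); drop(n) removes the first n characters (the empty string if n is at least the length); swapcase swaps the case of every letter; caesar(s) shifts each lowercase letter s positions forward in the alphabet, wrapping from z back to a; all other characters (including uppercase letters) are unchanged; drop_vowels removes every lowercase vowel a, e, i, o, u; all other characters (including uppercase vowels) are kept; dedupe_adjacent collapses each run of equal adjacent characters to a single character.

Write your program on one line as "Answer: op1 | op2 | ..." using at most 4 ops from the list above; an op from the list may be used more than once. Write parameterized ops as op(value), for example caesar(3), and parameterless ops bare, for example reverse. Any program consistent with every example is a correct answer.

drop_vowels | caesar(4) | caesar(8)

Check, running the answer program on each example:
  "vfpkr" -> "vfpkr" -> "zjtov" -> "hrbwd"
  "phbplfgkic" -> "phbplfgkc" -> "tlftpjkog" -> "btnbxrswo"
  "twoawdzich" -> "twwdzch" -> "xaahdgl" -> "fiiplot"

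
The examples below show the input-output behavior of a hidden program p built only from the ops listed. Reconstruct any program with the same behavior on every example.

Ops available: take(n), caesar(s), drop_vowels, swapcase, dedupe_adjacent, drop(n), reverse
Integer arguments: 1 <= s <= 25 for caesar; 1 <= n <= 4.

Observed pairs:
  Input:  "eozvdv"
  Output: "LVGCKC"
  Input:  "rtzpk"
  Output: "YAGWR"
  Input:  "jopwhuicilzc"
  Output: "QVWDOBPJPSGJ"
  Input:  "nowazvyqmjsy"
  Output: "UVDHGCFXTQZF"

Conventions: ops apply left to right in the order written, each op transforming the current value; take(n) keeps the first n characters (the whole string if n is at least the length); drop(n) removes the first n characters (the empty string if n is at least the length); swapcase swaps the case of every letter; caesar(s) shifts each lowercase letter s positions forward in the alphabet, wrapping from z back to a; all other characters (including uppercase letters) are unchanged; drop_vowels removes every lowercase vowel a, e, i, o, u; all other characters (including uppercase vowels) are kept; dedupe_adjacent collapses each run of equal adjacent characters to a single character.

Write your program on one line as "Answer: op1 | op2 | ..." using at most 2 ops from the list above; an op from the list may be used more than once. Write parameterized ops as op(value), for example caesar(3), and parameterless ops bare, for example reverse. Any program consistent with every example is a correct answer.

caesar(7) | swapcase

Check, running the answer program on each example:
  "eozvdv" -> "lvgckc" -> "LVGCKC"
  "rtzpk" -> "yagwr" -> "YAGWR"
  "jopwhuicilzc" -> "qvwdobpjpsgj" -> "QVWDOBPJPSGJ"
  "nowazvyqmjsy" -> "uvdhgcfxtqzf" -> "UVDHGCFXTQZF"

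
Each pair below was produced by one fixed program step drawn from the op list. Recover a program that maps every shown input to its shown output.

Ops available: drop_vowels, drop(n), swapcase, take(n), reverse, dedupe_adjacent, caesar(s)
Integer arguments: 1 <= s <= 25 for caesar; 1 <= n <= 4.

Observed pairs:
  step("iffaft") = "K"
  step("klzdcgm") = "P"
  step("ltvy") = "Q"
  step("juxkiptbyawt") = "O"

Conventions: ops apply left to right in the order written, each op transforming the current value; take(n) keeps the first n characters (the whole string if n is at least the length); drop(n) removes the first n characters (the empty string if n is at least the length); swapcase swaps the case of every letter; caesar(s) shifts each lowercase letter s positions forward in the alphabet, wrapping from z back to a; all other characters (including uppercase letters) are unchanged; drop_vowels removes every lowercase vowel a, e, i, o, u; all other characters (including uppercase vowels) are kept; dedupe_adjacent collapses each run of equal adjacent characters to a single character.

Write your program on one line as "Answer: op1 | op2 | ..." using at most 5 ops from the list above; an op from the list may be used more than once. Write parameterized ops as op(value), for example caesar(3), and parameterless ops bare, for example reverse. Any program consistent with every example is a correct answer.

drop_vowels | caesar(5) | swapcase | take(1)

Check, running the answer program on each example:
  "iffaft" -> "ffft" -> "kkky" -> "KKKY" -> "K"
  "klzdcgm" -> "klzdcgm" -> "pqeihlr" -> "PQEIHLR" -> "P"
  "ltvy" -> "ltvy" -> "qyad" -> "QYAD" -> "Q"
  "juxkiptbyawt" -> "jxkptbywt" -> "ocpuygdby" -> "OCPUYGDBY" -> "O"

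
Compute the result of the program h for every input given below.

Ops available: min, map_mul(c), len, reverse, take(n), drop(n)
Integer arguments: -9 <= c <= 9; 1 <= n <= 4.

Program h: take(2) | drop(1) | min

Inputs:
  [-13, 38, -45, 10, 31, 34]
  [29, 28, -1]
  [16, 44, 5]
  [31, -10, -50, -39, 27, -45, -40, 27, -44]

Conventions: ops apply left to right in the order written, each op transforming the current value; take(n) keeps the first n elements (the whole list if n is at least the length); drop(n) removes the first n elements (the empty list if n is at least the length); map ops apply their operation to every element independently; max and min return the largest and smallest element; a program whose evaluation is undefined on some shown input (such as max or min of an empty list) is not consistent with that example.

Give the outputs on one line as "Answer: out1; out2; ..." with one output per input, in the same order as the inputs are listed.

38; 28; 44; -10

Execution, op by op:
  [-13, 38, -45, 10, 31, 34] -> [-13, 38] -> [38] -> 38
  [29, 28, -1] -> [29, 28] -> [28] -> 28
  [16, 44, 5] -> [16, 44] -> [44] -> 44
  [31, -10, -50, -39, 27, -45, -40, 27, -44] -> [31, -10] -> [-10] -> -10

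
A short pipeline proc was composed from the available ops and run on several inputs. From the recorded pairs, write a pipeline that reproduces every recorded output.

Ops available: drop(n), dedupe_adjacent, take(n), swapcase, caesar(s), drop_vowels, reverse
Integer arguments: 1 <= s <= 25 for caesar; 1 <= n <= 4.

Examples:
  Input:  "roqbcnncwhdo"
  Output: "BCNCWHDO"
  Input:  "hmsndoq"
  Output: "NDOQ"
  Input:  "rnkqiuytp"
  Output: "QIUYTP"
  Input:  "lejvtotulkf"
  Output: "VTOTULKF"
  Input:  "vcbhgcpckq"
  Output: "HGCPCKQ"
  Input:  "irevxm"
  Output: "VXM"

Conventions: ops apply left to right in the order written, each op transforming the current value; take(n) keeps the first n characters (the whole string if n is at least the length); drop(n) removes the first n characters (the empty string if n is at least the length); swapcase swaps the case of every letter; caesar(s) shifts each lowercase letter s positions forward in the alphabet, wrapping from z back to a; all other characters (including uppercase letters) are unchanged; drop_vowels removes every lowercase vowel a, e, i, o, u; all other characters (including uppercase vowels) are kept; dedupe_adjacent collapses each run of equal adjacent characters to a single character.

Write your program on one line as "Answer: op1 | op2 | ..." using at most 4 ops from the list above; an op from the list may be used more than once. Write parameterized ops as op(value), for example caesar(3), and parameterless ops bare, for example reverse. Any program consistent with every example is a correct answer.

drop(1) | swapcase | dedupe_adjacent | drop(2)

Check, running the answer program on each example:
  "roqbcnncwhdo" -> "oqbcnncwhdo" -> "OQBCNNCWHDO" -> "OQBCNCWHDO" -> "BCNCWHDO"
  "hmsndoq" -> "msndoq" -> "MSNDOQ" -> "MSNDOQ" -> "NDOQ"
  "rnkqiuytp" -> "nkqiuytp" -> "NKQIUYTP" -> "NKQIUYTP" -> "QIUYTP"
  "lejvtotulkf" -> "ejvtotulkf" -> "EJVTOTULKF" -> "EJVTOTULKF" -> "VTOTULKF"
  "vcbhgcpckq" -> "cbhgcpckq" -> "CBHGCPCKQ" -> "CBHGCPCKQ" -> "HGCPCKQ"
  "irevxm" -> "revxm" -> "REVXM" -> "REVXM" -> "VXM"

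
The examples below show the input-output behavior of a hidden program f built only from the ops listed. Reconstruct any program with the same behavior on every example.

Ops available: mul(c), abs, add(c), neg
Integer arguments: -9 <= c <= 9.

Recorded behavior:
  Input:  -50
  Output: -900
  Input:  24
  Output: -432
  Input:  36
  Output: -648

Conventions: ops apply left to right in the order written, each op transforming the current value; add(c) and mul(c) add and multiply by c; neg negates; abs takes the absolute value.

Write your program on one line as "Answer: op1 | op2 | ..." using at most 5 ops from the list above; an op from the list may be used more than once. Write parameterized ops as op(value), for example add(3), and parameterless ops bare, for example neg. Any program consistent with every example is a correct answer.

neg | abs | mul(-2) | mul(-9) | neg

Check, running the answer program on each example:
  -50 -> 50 -> 50 -> -100 -> 900 -> -900
  24 -> -24 -> 24 -> -48 -> 432 -> -432
  36 -> -36 -> 36 -> -72 -> 648 -> -648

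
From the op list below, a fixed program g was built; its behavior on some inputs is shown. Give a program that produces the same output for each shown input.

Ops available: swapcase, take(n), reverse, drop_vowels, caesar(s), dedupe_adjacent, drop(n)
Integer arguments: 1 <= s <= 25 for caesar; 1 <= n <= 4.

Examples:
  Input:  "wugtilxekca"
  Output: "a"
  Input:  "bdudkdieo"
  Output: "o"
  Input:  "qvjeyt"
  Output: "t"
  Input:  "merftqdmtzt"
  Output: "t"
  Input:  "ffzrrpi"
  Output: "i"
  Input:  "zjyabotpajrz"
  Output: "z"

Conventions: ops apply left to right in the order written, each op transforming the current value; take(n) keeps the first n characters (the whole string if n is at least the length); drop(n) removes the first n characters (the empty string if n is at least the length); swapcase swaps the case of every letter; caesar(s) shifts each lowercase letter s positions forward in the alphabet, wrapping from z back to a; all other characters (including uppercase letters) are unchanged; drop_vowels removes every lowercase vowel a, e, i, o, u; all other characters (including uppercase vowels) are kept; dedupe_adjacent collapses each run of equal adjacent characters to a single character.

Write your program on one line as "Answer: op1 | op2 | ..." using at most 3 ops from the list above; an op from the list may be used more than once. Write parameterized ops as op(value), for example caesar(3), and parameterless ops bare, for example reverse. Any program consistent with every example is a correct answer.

reverse | take(1)

Check, running the answer program on each example:
  "wugtilxekca" -> "ackexlitguw" -> "a"
  "bdudkdieo" -> "oeidkdudb" -> "o"
  "qvjeyt" -> "tyejvq" -> "t"
  "merftqdmtzt" -> "tztmdqtfrem" -> "t"
  "ffzrrpi" -> "iprrzff" -> "i"
  "zjyabotpajrz" -> "zrjaptobayjz" -> "z"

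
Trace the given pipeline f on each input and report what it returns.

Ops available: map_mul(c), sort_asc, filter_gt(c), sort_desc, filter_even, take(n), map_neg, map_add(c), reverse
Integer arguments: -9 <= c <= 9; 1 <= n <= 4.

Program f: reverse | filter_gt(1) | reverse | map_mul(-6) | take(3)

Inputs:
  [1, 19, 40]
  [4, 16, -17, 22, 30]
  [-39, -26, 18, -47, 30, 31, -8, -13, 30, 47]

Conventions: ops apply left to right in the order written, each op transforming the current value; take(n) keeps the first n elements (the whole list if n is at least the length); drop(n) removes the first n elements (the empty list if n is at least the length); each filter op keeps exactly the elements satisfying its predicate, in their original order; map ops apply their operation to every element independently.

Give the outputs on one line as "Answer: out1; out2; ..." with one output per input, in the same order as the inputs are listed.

[-114, -240]; [-24, -96, -132]; [-108, -180, -186]

Execution, op by op:
  [1, 19, 40] -> [40, 19, 1] -> [40, 19] -> [19, 40] -> [-114, -240] -> [-114, -240]
  [4, 16, -17, 22, 30] -> [30, 22, -17, 16, 4] -> [30, 22, 16, 4] -> [4, 16, 22, 30] -> [-24, -96, -132, -180] -> [-24, -96, -132]
  [-39, -26, 18, -47, 30, 31, -8, -13, 30, 47] -> [47, 30, -13, -8, 31, 30, -47, 18, -26, -39] -> [47, 30, 31, 30, 18] -> [18, 30, 31, 30, 47] -> [-108, -180, -186, -180, -282] -> [-108, -180, -186]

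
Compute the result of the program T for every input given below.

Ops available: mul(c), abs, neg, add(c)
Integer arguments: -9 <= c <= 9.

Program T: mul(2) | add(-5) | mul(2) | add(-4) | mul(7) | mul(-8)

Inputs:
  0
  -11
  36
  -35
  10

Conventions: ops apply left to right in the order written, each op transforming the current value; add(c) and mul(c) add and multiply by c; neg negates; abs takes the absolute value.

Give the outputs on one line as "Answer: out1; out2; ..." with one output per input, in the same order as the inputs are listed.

784; 3248; -7280; 8624; -1456

Execution, op by op:
  0 -> 0 -> -5 -> -10 -> -14 -> -98 -> 784
  -11 -> -22 -> -27 -> -54 -> -58 -> -406 -> 3248
  36 -> 72 -> 67 -> 134 -> 130 -> 910 -> -7280
  -35 -> -70 -> -75 -> -150 -> -154 -> -1078 -> 8624
  10 -> 20 -> 15 -> 30 -> 26 -> 182 -> -1456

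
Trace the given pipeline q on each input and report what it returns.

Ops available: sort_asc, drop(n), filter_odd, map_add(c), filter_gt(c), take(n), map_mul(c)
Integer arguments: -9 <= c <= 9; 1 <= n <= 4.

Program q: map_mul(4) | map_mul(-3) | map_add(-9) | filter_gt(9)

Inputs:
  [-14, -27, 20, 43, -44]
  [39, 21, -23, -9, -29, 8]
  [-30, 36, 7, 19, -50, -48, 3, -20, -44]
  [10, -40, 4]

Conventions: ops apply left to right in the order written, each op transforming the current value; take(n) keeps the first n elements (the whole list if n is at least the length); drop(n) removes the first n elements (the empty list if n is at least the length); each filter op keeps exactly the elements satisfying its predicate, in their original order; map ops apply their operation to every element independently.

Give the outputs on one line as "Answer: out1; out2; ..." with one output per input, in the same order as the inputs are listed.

[159, 315, 519]; [267, 99, 339]; [351, 591, 567, 231, 519]; [471]

Execution, op by op:
  [-14, -27, 20, 43, -44] -> [-56, -108, 80, 172, -176] -> [168, 324, -240, -516, 528] -> [159, 315, -249, -525, 519] -> [159, 315, 519]
  [39, 21, -23, -9, -29, 8] -> [156, 84, -92, -36, -116, 32] -> [-468, -252, 276, 108, 348, -96] -> [-477, -261, 267, 99, 339, -105] -> [267, 99, 339]
  [-30, 36, 7, 19, -50, -48, 3, -20, -44] -> [-120, 144, 28, 76, -200, -192, 12, -80, -176] -> [360, -432, -84, -228, 600, 576, -36, 240, 528] -> [351, -441, -93, -237, 591, 567, -45, 231, 519] -> [351, 591, 567, 231, 519]
  [10, -40, 4] -> [40, -160, 16] -> [-120, 480, -48] -> [-129, 471, -57] -> [471]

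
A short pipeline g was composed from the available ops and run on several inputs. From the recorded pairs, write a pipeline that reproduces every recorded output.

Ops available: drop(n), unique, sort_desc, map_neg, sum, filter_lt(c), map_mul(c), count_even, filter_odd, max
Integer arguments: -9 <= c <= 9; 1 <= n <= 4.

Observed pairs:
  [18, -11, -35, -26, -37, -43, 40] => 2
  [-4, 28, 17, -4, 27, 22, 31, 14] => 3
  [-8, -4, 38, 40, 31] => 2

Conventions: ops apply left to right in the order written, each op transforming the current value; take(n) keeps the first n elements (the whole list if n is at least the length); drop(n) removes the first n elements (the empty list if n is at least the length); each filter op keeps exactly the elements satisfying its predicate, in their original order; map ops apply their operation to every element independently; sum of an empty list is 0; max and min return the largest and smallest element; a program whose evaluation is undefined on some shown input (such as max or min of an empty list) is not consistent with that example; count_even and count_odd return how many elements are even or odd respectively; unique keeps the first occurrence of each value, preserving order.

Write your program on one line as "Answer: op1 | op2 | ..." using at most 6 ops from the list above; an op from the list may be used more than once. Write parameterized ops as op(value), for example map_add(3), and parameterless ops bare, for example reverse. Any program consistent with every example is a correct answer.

unique | map_mul(7) | map_neg | filter_lt(3) | count_even

Check, running the answer program on each example:
  [18, -11, -35, -26, -37, -43, 40] -> [18, -11, -35, -26, -37, -43, 40] -> [126, -77, -245, -182, -259, -301, 280] -> [-126, 77, 245, 182, 259, 301, -280] -> [-126, -280] -> 2
  [-4, 28, 17, -4, 27, 22, 31, 14] -> [-4, 28, 17, 27, 22, 31, 14] -> [-28, 196, 119, 189, 154, 217, 98] -> [28, -196, -119, -189, -154, -217, -98] -> [-196, -119, -189, -154, -217, -98] -> 3
  [-8, -4, 38, 40, 31] -> [-8, -4, 38, 40, 31] -> [-56, -28, 266, 280, 217] -> [56, 28, -266, -280, -217] -> [-266, -280, -217] -> 2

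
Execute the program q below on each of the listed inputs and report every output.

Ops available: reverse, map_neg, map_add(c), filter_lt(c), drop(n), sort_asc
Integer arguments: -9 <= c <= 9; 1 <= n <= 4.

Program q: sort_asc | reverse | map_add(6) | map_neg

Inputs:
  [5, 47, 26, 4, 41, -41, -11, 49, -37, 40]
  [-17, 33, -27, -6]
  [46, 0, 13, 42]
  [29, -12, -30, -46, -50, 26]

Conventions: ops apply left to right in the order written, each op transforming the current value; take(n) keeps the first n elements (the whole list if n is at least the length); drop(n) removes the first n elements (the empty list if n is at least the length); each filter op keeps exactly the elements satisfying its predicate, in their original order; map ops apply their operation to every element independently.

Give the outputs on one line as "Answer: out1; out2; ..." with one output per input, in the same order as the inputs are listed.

[-55, -53, -47, -46, -32, -11, -10, 5, 31, 35]; [-39, 0, 11, 21]; [-52, -48, -19, -6]; [-35, -32, 6, 24, 40, 44]

Execution, op by op:
  [5, 47, 26, 4, 41, -41, -11, 49, -37, 40] -> [-41, -37, -11, 4, 5, 26, 40, 41, 47, 49] -> [49, 47, 41, 40, 26, 5, 4, -11, -37, -41] -> [55, 53, 47, 46, 32, 11, 10, -5, -31, -35] -> [-55, -53, -47, -46, -32, -11, -10, 5, 31, 35]
  [-17, 33, -27, -6] -> [-27, -17, -6, 33] -> [33, -6, -17, -27] -> [39, 0, -11, -21] -> [-39, 0, 11, 21]
  [46, 0, 13, 42] -> [0, 13, 42, 46] -> [46, 42, 13, 0] -> [52, 48, 19, 6] -> [-52, -48, -19, -6]
  [29, -12, -30, -46, -50, 26] -> [-50, -46, -30, -12, 26, 29] -> [29, 26, -12, -30, -46, -50] -> [35, 32, -6, -24, -40, -44] -> [-35, -32, 6, 24, 40, 44]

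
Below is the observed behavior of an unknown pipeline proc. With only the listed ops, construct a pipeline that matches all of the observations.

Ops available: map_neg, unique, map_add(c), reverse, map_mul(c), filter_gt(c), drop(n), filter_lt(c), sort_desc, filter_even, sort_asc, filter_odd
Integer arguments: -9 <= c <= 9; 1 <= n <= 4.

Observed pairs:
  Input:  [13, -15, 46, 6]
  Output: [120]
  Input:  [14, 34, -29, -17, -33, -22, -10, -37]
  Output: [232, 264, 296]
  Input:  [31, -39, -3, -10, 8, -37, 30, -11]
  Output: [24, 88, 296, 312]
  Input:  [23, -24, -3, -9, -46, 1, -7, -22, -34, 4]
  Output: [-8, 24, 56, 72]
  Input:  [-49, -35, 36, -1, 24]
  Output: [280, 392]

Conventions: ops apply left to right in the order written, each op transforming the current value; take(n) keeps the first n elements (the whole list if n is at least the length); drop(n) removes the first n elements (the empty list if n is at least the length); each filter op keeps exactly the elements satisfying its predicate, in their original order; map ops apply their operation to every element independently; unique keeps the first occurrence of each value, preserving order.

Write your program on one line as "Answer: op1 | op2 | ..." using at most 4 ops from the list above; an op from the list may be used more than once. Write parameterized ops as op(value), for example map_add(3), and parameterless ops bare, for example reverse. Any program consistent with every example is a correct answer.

sort_desc | filter_odd | map_mul(-8) | drop(1)

Check, running the answer program on each example:
  [13, -15, 46, 6] -> [46, 13, 6, -15] -> [13, -15] -> [-104, 120] -> [120]
  [14, 34, -29, -17, -33, -22, -10, -37] -> [34, 14, -10, -17, -22, -29, -33, -37] -> [-17, -29, -33, -37] -> [136, 232, 264, 296] -> [232, 264, 296]
  [31, -39, -3, -10, 8, -37, 30, -11] -> [31, 30, 8, -3, -10, -11, -37, -39] -> [31, -3, -11, -37, -39] -> [-248, 24, 88, 296, 312] -> [24, 88, 296, 312]
  [23, -24, -3, -9, -46, 1, -7, -22, -34, 4] -> [23, 4, 1, -3, -7, -9, -22, -24, -34, -46] -> [23, 1, -3, -7, -9] -> [-184, -8, 24, 56, 72] -> [-8, 24, 56, 72]
  [-49, -35, 36, -1, 24] -> [36, 24, -1, -35, -49] -> [-1, -35, -49] -> [8, 280, 392] -> [280, 392]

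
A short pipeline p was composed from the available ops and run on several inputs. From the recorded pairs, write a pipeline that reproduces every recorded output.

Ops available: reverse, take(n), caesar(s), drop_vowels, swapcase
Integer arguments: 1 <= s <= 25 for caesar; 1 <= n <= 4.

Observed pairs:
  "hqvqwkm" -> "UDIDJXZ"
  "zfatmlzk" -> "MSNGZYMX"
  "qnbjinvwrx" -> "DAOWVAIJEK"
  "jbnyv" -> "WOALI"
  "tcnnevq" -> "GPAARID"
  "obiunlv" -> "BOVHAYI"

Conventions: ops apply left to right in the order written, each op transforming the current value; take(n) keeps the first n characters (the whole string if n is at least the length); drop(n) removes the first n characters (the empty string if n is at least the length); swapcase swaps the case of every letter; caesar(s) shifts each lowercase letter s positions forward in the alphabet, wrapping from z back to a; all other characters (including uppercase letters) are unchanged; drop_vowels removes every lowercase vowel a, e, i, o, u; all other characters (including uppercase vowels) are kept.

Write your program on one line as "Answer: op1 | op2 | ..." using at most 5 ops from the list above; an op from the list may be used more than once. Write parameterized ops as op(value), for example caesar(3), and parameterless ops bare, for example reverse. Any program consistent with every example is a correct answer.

reverse | caesar(13) | swapcase | reverse

Check, running the answer program on each example:
  "hqvqwkm" -> "mkwqvqh" -> "zxjdidu" -> "ZXJDIDU" -> "UDIDJXZ"
  "zfatmlzk" -> "kzlmtafz" -> "xmyzgnsm" -> "XMYZGNSM" -> "MSNGZYMX"
  "qnbjinvwrx" -> "xrwvnijbnq" -> "kejiavwoad" -> "KEJIAVWOAD" -> "DAOWVAIJEK"
  "jbnyv" -> "vynbj" -> "ilaow" -> "ILAOW" -> "WOALI"
  "tcnnevq" -> "qvennct" -> "diraapg" -> "DIRAAPG" -> "GPAARID"
  "obiunlv" -> "vlnuibo" -> "iyahvob" -> "IYAHVOB" -> "BOVHAYI"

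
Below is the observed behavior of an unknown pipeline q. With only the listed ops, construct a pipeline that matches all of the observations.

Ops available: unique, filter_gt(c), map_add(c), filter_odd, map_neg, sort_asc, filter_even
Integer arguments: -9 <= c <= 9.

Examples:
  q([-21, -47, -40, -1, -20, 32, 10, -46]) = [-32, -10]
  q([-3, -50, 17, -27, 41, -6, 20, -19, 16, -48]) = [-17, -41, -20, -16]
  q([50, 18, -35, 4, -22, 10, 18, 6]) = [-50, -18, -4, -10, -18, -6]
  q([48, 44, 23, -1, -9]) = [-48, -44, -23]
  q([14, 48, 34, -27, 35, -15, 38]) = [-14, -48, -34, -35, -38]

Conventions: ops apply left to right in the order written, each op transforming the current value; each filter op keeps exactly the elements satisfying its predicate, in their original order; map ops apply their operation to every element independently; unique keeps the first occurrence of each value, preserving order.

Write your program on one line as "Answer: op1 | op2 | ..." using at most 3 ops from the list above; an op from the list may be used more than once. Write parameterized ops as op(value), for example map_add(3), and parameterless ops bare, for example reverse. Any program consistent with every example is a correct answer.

filter_gt(-9) | filter_gt(0) | map_neg

Check, running the answer program on each example:
  [-21, -47, -40, -1, -20, 32, 10, -46] -> [-1, 32, 10] -> [32, 10] -> [-32, -10]
  [-3, -50, 17, -27, 41, -6, 20, -19, 16, -48] -> [-3, 17, 41, -6, 20, 16] -> [17, 41, 20, 16] -> [-17, -41, -20, -16]
  [50, 18, -35, 4, -22, 10, 18, 6] -> [50, 18, 4, 10, 18, 6] -> [50, 18, 4, 10, 18, 6] -> [-50, -18, -4, -10, -18, -6]
  [48, 44, 23, -1, -9] -> [48, 44, 23, -1] -> [48, 44, 23] -> [-48, -44, -23]
  [14, 48, 34, -27, 35, -15, 38] -> [14, 48, 34, 35, 38] -> [14, 48, 34, 35, 38] -> [-14, -48, -34, -35, -38]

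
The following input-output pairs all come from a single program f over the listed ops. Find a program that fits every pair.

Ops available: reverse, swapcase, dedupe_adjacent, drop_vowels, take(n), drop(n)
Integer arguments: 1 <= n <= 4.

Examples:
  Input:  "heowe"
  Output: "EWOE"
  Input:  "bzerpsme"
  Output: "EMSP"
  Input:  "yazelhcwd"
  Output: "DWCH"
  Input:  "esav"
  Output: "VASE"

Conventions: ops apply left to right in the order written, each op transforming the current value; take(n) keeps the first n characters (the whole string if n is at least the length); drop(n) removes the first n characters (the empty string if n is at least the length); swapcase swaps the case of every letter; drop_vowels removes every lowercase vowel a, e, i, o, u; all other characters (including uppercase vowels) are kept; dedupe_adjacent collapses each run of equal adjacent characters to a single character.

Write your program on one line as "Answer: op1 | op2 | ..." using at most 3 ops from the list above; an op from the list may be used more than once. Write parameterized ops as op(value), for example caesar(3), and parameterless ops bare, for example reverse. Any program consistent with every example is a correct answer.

reverse | take(4) | swapcase

Check, running the answer program on each example:
  "heowe" -> "ewoeh" -> "ewoe" -> "EWOE"
  "bzerpsme" -> "emsprezb" -> "emsp" -> "EMSP"
  "yazelhcwd" -> "dwchlezay" -> "dwch" -> "DWCH"
  "esav" -> "vase" -> "vase" -> "VASE"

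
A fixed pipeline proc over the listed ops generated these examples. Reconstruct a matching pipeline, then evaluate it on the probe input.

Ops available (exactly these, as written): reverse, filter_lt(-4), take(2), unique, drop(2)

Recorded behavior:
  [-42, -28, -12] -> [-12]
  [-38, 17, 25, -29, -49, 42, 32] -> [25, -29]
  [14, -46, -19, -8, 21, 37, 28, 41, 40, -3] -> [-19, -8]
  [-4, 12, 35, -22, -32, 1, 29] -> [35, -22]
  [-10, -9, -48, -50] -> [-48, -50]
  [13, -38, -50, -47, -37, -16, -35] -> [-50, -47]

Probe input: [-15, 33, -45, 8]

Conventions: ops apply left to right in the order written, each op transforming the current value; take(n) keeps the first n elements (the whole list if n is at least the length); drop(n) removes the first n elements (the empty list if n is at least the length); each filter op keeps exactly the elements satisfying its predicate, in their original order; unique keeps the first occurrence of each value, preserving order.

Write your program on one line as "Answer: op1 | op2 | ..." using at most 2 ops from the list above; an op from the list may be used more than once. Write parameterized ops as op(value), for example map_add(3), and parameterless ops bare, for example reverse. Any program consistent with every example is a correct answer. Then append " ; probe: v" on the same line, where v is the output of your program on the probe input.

drop(2) | take(2) ; probe: [-45, 8]

Check, running the answer program on each example:
  [-42, -28, -12] -> [-12] -> [-12]
  [-38, 17, 25, -29, -49, 42, 32] -> [25, -29, -49, 42, 32] -> [25, -29]
  [14, -46, -19, -8, 21, 37, 28, 41, 40, -3] -> [-19, -8, 21, 37, 28, 41, 40, -3] -> [-19, -8]
  [-4, 12, 35, -22, -32, 1, 29] -> [35, -22, -32, 1, 29] -> [35, -22]
  [-10, -9, -48, -50] -> [-48, -50] -> [-48, -50]
  [13, -38, -50, -47, -37, -16, -35] -> [-50, -47, -37, -16, -35] -> [-50, -47]
  probe: [-15, 33, -45, 8] -> [-45, 8] -> [-45, 8]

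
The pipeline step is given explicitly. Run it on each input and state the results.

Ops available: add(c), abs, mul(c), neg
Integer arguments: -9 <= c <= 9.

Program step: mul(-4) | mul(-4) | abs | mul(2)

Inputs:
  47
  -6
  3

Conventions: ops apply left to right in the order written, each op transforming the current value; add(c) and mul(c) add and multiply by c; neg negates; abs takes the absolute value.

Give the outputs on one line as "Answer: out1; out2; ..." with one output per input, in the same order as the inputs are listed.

1504; 192; 96

Execution, op by op:
  47 -> -188 -> 752 -> 752 -> 1504
  -6 -> 24 -> -96 -> 96 -> 192
  3 -> -12 -> 48 -> 48 -> 96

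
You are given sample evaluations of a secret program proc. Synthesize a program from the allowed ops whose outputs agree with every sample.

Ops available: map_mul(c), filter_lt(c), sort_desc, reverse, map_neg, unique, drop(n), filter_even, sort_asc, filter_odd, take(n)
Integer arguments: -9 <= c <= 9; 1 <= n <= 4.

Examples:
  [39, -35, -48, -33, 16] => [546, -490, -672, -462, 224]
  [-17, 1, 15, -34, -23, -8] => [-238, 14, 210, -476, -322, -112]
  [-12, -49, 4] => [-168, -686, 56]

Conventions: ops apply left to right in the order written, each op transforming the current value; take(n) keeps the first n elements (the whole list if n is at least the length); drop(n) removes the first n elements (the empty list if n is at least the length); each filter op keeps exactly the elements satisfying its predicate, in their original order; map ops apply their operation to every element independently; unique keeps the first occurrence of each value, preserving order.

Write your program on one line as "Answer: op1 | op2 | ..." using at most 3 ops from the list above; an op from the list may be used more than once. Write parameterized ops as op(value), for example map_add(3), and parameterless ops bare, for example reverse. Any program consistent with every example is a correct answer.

map_mul(2) | map_mul(7)

Check, running the answer program on each example:
  [39, -35, -48, -33, 16] -> [78, -70, -96, -66, 32] -> [546, -490, -672, -462, 224]
  [-17, 1, 15, -34, -23, -8] -> [-34, 2, 30, -68, -46, -16] -> [-238, 14, 210, -476, -322, -112]
  [-12, -49, 4] -> [-24, -98, 8] -> [-168, -686, 56]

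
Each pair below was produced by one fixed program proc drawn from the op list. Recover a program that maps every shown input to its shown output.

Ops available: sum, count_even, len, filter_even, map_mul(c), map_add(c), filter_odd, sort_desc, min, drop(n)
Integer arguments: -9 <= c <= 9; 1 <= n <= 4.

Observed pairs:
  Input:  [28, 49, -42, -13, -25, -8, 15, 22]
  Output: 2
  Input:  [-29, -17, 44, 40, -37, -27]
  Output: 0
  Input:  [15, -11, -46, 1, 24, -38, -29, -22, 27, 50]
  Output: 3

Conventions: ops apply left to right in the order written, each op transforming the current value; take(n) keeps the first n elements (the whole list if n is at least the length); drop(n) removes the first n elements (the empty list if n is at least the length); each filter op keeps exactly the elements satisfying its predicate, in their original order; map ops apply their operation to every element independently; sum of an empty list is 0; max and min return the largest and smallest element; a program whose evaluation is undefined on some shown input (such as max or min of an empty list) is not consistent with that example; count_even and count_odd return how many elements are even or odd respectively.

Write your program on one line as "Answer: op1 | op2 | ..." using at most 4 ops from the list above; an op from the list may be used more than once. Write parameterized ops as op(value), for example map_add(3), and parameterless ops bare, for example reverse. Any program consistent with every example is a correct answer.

filter_even | drop(2) | map_add(-5) | len

Check, running the answer program on each example:
  [28, 49, -42, -13, -25, -8, 15, 22] -> [28, -42, -8, 22] -> [-8, 22] -> [-13, 17] -> 2
  [-29, -17, 44, 40, -37, -27] -> [44, 40] -> [] -> [] -> 0
  [15, -11, -46, 1, 24, -38, -29, -22, 27, 50] -> [-46, 24, -38, -22, 50] -> [-38, -22, 50] -> [-43, -27, 45] -> 3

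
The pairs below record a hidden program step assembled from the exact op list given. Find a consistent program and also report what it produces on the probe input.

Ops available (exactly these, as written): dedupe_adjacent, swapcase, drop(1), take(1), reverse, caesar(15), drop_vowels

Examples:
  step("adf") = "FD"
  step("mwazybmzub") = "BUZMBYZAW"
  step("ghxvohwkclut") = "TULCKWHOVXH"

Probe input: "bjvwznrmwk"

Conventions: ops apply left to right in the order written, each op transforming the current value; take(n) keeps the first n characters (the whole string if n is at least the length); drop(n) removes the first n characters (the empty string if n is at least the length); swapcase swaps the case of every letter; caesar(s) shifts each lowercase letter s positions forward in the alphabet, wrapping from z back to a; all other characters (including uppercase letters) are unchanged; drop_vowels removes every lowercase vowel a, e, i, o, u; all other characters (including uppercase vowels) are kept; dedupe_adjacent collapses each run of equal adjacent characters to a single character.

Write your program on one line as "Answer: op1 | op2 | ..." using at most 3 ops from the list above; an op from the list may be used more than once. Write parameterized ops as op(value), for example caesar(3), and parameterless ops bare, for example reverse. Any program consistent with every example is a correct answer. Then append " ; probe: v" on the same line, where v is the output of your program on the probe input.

drop(1) | reverse | swapcase ; probe: "KWMRNZWVJ"

Check, running the answer program on each example:
  "adf" -> "df" -> "fd" -> "FD"
  "mwazybmzub" -> "wazybmzub" -> "buzmbyzaw" -> "BUZMBYZAW"
  "ghxvohwkclut" -> "hxvohwkclut" -> "tulckwhovxh" -> "TULCKWHOVXH"
  probe: "bjvwznrmwk" -> "jvwznrmwk" -> "kwmrnzwvj" -> "KWMRNZWVJ"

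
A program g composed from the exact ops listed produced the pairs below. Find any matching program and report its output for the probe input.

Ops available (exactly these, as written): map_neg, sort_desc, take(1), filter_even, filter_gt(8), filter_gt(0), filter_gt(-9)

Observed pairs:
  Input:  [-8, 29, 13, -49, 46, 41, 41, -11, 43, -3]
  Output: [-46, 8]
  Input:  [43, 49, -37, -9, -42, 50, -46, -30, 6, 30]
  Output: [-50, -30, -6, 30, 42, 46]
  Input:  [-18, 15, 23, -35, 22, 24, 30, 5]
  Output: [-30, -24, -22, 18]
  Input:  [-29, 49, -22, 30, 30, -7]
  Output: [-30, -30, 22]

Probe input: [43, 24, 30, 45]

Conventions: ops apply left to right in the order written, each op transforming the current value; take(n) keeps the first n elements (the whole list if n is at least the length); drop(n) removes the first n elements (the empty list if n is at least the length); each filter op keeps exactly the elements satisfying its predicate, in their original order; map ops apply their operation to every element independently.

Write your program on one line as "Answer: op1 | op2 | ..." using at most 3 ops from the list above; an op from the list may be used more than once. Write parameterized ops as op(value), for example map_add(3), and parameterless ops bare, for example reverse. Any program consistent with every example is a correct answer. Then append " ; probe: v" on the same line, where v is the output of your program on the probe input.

filter_even | sort_desc | map_neg ; probe: [-30, -24]

Check, running the answer program on each example:
  [-8, 29, 13, -49, 46, 41, 41, -11, 43, -3] -> [-8, 46] -> [46, -8] -> [-46, 8]
  [43, 49, -37, -9, -42, 50, -46, -30, 6, 30] -> [-42, 50, -46, -30, 6, 30] -> [50, 30, 6, -30, -42, -46] -> [-50, -30, -6, 30, 42, 46]
  [-18, 15, 23, -35, 22, 24, 30, 5] -> [-18, 22, 24, 30] -> [30, 24, 22, -18] -> [-30, -24, -22, 18]
  [-29, 49, -22, 30, 30, -7] -> [-22, 30, 30] -> [30, 30, -22] -> [-30, -30, 22]
  probe: [43, 24, 30, 45] -> [24, 30] -> [30, 24] -> [-30, -24]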